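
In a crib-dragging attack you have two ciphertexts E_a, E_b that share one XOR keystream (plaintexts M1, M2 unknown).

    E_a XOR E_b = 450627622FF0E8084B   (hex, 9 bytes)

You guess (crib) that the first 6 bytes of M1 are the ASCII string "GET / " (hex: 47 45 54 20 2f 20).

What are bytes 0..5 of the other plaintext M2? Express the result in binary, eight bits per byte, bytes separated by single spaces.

00000010 01000011 01110011 01000010 00000000 11010000

Since E_a ⊕ E_b = M1 ⊕ M2, XORing with the guessed M1 bytes yields the corresponding M2 bytes: M2 = (E_a ⊕ E_b) ⊕ M1.
01000101 ⊕ 01000111 = 00000010
00000110 ⊕ 01000101 = 01000011
00100111 ⊕ 01010100 = 01110011
01100010 ⊕ 00100000 = 01000010
00101111 ⊕ 00101111 = 00000000
11110000 ⊕ 00100000 = 11010000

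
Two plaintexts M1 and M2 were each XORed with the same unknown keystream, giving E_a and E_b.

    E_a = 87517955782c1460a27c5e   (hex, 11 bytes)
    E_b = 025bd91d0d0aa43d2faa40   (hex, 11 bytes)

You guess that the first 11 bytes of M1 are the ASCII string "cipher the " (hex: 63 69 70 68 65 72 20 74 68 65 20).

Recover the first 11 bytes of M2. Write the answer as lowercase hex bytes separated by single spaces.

First, E_a ⊕ E_b = (M1 ⊕ K) ⊕ (M2 ⊕ K) = M1 ⊕ M2, so the key drops out. Then M2 = (M1 ⊕ M2) ⊕ M1 over the first 11 bytes.
byte 0: (87 ⊕ 02) ⊕ 63 = 85 ⊕ 63 = e6
byte 1: (51 ⊕ 5b) ⊕ 69 = 0a ⊕ 69 = 63
byte 2: (79 ⊕ d9) ⊕ 70 = a0 ⊕ 70 = d0
byte 3: (55 ⊕ 1d) ⊕ 68 = 48 ⊕ 68 = 20
byte 4: (78 ⊕ 0d) ⊕ 65 = 75 ⊕ 65 = 10
byte 5: (2c ⊕ 0a) ⊕ 72 = 26 ⊕ 72 = 54
byte 6: (14 ⊕ a4) ⊕ 20 = b0 ⊕ 20 = 90
byte 7: (60 ⊕ 3d) ⊕ 74 = 5d ⊕ 74 = 29
byte 8: (a2 ⊕ 2f) ⊕ 68 = 8d ⊕ 68 = e5
byte 9: (7c ⊕ aa) ⊕ 65 = d6 ⊕ 65 = b3
byte 10: (5e ⊕ 40) ⊕ 20 = 1e ⊕ 20 = 3e

e6 63 d0 20 10 54 90 29 e5 b3 3e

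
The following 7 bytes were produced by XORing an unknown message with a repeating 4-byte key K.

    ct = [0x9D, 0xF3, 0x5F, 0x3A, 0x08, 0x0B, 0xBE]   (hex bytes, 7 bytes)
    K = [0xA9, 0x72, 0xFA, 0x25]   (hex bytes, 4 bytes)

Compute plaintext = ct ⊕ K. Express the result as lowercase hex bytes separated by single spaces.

The 4-byte key repeats, so the effective keystream is a9 72 fa 25 a9 72 fa.
byte 0: 9d ^ a9 = 34
byte 1: f3 ^ 72 = 81
byte 2: 5f ^ fa = a5
byte 3: 3a ^ 25 = 1f
byte 4: 08 ^ a9 = a1
byte 5: 0b ^ 72 = 79
byte 6: be ^ fa = 44

34 81 a5 1f a1 79 44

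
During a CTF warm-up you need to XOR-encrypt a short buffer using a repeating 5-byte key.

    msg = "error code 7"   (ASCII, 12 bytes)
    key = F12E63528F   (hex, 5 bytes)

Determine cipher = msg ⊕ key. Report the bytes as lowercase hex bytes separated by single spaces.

94 5c 11 3d fd d1 4d 0c 36 ea d1 19

The 5-byte key repeats, so the effective keystream is f1 2e 63 52 8f f1 2e 63 52 8f f1 2e.
byte 0: 65 ⊕ f1 = 94
byte 1: 72 ⊕ 2e = 5c
byte 2: 72 ⊕ 63 = 11
byte 3: 6f ⊕ 52 = 3d
byte 4: 72 ⊕ 8f = fd
byte 5: 20 ⊕ f1 = d1
byte 6: 63 ⊕ 2e = 4d
byte 7: 6f ⊕ 63 = 0c
byte 8: 64 ⊕ 52 = 36
byte 9: 65 ⊕ 8f = ea
byte 10: 20 ⊕ f1 = d1
byte 11: 37 ⊕ 2e = 19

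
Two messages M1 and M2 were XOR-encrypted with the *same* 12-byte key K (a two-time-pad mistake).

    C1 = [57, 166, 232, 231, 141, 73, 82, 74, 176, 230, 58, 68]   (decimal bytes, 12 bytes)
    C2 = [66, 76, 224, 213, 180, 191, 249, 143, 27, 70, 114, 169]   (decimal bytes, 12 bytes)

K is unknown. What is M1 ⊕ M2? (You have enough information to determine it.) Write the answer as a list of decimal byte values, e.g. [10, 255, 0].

C1 ⊕ C2 = (M1 ⊕ K) ⊕ (M2 ⊕ K) = M1 ⊕ M2 — the shared key cancels under XOR.
 57 ⊕  66 = 123
166 ⊕  76 = 234
232 ⊕ 224 =   8
231 ⊕ 213 =  50
141 ⊕ 180 =  57
 73 ⊕ 191 = 246
 82 ⊕ 249 = 171
 74 ⊕ 143 = 197
176 ⊕  27 = 171
230 ⊕  70 = 160
 58 ⊕ 114 =  72
 68 ⊕ 169 = 237

[123, 234, 8, 50, 57, 246, 171, 197, 171, 160, 72, 237]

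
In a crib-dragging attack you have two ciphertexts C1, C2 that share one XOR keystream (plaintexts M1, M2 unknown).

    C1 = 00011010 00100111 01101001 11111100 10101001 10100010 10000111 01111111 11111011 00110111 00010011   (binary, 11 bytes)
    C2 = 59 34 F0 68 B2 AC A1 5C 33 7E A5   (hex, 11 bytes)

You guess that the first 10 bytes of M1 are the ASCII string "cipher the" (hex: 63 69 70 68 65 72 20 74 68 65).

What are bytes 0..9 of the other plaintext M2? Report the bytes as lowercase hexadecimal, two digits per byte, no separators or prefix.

First, C1 ⊕ C2 = (M1 ⊕ K) ⊕ (M2 ⊕ K) = M1 ⊕ M2, so the key drops out. Then M2 = (M1 ⊕ M2) ⊕ M1 over the first 10 bytes.
byte 0: (1a ^ 59) ^ 63 = 43 ^ 63 = 20
byte 1: (27 ^ 34) ^ 69 = 13 ^ 69 = 7a
byte 2: (69 ^ f0) ^ 70 = 99 ^ 70 = e9
byte 3: (fc ^ 68) ^ 68 = 94 ^ 68 = fc
byte 4: (a9 ^ b2) ^ 65 = 1b ^ 65 = 7e
byte 5: (a2 ^ ac) ^ 72 = 0e ^ 72 = 7c
byte 6: (87 ^ a1) ^ 20 = 26 ^ 20 = 06
byte 7: (7f ^ 5c) ^ 74 = 23 ^ 74 = 57
byte 8: (fb ^ 33) ^ 68 = c8 ^ 68 = a0
byte 9: (37 ^ 7e) ^ 65 = 49 ^ 65 = 2c

207ae9fc7e7c0657a02c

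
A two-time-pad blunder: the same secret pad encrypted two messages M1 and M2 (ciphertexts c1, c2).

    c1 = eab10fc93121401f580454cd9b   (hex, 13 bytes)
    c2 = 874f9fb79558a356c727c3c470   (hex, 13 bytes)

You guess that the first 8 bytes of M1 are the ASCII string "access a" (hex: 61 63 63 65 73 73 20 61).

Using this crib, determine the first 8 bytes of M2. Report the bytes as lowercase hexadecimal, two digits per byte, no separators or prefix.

0c9df31bd70ac328

First, c1 ⊕ c2 = (M1 ⊕ K) ⊕ (M2 ⊕ K) = M1 ⊕ M2, so the key drops out. Then M2 = (M1 ⊕ M2) ⊕ M1 over the first 8 bytes.
byte 0: (ea xor 87) xor 61 = 6d xor 61 = 0c
byte 1: (b1 xor 4f) xor 63 = fe xor 63 = 9d
byte 2: (0f xor 9f) xor 63 = 90 xor 63 = f3
byte 3: (c9 xor b7) xor 65 = 7e xor 65 = 1b
byte 4: (31 xor 95) xor 73 = a4 xor 73 = d7
byte 5: (21 xor 58) xor 73 = 79 xor 73 = 0a
byte 6: (40 xor a3) xor 20 = e3 xor 20 = c3
byte 7: (1f xor 56) xor 61 = 49 xor 61 = 28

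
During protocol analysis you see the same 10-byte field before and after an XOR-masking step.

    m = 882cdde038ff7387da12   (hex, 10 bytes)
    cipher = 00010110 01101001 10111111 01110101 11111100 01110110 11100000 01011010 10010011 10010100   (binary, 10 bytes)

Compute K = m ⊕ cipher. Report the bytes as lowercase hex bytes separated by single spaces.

Since cipher = m ⊕ K, XORing both sides with m gives K = m ⊕ cipher.
byte 0: 88 xor 16 = 9e
byte 1: 2c xor 69 = 45
byte 2: dd xor bf = 62
byte 3: e0 xor 75 = 95
byte 4: 38 xor fc = c4
byte 5: ff xor 76 = 89
byte 6: 73 xor e0 = 93
byte 7: 87 xor 5a = dd
byte 8: da xor 93 = 49
byte 9: 12 xor 94 = 86

9e 45 62 95 c4 89 93 dd 49 86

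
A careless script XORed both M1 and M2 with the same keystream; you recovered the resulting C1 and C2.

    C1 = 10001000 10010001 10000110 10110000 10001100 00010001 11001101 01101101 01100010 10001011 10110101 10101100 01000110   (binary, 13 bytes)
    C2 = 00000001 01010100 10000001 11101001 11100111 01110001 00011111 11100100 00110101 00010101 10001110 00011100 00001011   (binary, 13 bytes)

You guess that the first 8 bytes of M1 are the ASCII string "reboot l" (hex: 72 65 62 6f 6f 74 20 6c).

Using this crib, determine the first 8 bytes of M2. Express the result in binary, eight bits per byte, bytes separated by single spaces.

11111011 10100000 01100101 00110110 00000100 00010100 11110010 11100101

First, C1 ⊕ C2 = (M1 ⊕ K) ⊕ (M2 ⊕ K) = M1 ⊕ M2, so the key drops out. Then M2 = (M1 ⊕ M2) ⊕ M1 over the first 8 bytes.
byte 0: (88 ⊕ 01) ⊕ 72 = 89 ⊕ 72 = fb
byte 1: (91 ⊕ 54) ⊕ 65 = c5 ⊕ 65 = a0
byte 2: (86 ⊕ 81) ⊕ 62 = 07 ⊕ 62 = 65
byte 3: (b0 ⊕ e9) ⊕ 6f = 59 ⊕ 6f = 36
byte 4: (8c ⊕ e7) ⊕ 6f = 6b ⊕ 6f = 04
byte 5: (11 ⊕ 71) ⊕ 74 = 60 ⊕ 74 = 14
byte 6: (cd ⊕ 1f) ⊕ 20 = d2 ⊕ 20 = f2
byte 7: (6d ⊕ e4) ⊕ 6c = 89 ⊕ 6c = e5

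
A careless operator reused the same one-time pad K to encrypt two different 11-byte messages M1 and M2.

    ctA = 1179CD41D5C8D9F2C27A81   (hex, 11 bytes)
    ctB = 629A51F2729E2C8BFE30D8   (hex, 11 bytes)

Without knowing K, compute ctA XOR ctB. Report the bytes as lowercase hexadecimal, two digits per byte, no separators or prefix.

ctA ⊕ ctB = (M1 ⊕ K) ⊕ (M2 ⊕ K) = M1 ⊕ M2 — the shared key cancels under XOR.
11 XOR 62 = 73
79 XOR 9a = e3
cd XOR 51 = 9c
41 XOR f2 = b3
d5 XOR 72 = a7
c8 XOR 9e = 56
d9 XOR 2c = f5
f2 XOR 8b = 79
c2 XOR fe = 3c
7a XOR 30 = 4a
81 XOR d8 = 59

73e39cb3a756f5793c4a59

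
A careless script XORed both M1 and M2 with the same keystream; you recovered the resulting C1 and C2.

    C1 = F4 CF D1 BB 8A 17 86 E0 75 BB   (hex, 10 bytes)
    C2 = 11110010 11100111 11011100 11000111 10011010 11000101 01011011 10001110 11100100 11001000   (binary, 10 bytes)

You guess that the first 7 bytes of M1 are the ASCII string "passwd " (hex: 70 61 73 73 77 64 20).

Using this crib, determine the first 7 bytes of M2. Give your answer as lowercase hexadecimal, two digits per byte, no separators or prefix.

First, C1 ⊕ C2 = (M1 ⊕ K) ⊕ (M2 ⊕ K) = M1 ⊕ M2, so the key drops out. Then M2 = (M1 ⊕ M2) ⊕ M1 over the first 7 bytes.
byte 0: (f4 XOR f2) XOR 70 = 06 XOR 70 = 76
byte 1: (cf XOR e7) XOR 61 = 28 XOR 61 = 49
byte 2: (d1 XOR dc) XOR 73 = 0d XOR 73 = 7e
byte 3: (bb XOR c7) XOR 73 = 7c XOR 73 = 0f
byte 4: (8a XOR 9a) XOR 77 = 10 XOR 77 = 67
byte 5: (17 XOR c5) XOR 64 = d2 XOR 64 = b6
byte 6: (86 XOR 5b) XOR 20 = dd XOR 20 = fd

76497e0f67b6fd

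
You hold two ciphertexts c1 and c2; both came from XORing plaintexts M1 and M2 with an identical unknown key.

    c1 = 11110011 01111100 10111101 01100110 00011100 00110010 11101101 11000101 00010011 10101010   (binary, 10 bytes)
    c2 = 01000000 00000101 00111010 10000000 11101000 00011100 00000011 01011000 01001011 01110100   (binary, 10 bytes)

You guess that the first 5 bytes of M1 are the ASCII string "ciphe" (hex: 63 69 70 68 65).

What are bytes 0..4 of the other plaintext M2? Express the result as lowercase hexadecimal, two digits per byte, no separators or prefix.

d010f78e91

First, c1 ⊕ c2 = (M1 ⊕ K) ⊕ (M2 ⊕ K) = M1 ⊕ M2, so the key drops out. Then M2 = (M1 ⊕ M2) ⊕ M1 over the first 5 bytes.
byte 0: (f3 xor 40) xor 63 = b3 xor 63 = d0
byte 1: (7c xor 05) xor 69 = 79 xor 69 = 10
byte 2: (bd xor 3a) xor 70 = 87 xor 70 = f7
byte 3: (66 xor 80) xor 68 = e6 xor 68 = 8e
byte 4: (1c xor e8) xor 65 = f4 xor 65 = 91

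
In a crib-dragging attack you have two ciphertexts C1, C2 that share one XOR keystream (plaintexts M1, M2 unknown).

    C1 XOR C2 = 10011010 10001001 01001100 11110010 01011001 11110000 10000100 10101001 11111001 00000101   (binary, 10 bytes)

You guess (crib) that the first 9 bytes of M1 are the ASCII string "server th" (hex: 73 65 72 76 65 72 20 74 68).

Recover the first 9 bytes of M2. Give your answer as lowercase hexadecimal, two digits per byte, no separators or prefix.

e9ec3e843c82a4dd91

Since C1 ⊕ C2 = M1 ⊕ M2, XORing with the guessed M1 bytes yields the corresponding M2 bytes: M2 = (C1 ⊕ C2) ⊕ M1.
byte 0: 9a XOR 73 = e9
byte 1: 89 XOR 65 = ec
byte 2: 4c XOR 72 = 3e
byte 3: f2 XOR 76 = 84
byte 4: 59 XOR 65 = 3c
byte 5: f0 XOR 72 = 82
byte 6: 84 XOR 20 = a4
byte 7: a9 XOR 74 = dd
byte 8: f9 XOR 68 = 91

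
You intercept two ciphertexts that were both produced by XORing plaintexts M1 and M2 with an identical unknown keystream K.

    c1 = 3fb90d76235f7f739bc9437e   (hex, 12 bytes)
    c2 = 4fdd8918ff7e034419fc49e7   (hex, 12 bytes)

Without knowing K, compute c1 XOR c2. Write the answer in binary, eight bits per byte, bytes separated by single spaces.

01110000 01100100 10000100 01101110 11011100 00100001 01111100 00110111 10000010 00110101 00001010 10011001

c1 ⊕ c2 = (M1 ⊕ K) ⊕ (M2 ⊕ K) = M1 ⊕ M2 — the shared key cancels under XOR.
3f ^ 4f = 70
b9 ^ dd = 64
0d ^ 89 = 84
76 ^ 18 = 6e
23 ^ ff = dc
5f ^ 7e = 21
7f ^ 03 = 7c
73 ^ 44 = 37
9b ^ 19 = 82
c9 ^ fc = 35
43 ^ 49 = 0a
7e ^ e7 = 99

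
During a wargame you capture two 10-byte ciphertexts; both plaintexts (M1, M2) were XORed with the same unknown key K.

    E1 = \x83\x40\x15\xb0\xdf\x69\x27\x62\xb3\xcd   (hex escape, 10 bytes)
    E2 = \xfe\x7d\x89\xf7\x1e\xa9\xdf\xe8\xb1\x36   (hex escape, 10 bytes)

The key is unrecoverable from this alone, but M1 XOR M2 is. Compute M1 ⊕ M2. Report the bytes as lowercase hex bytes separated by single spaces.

E1 ⊕ E2 = (M1 ⊕ K) ⊕ (M2 ⊕ K) = M1 ⊕ M2 — the shared key cancels under XOR.
byte 0: 131 ^ 254 = 125
byte 1:  64 ^ 125 =  61
byte 2:  21 ^ 137 = 156
byte 3: 176 ^ 247 =  71
byte 4: 223 ^  30 = 193
byte 5: 105 ^ 169 = 192
byte 6:  39 ^ 223 = 248
byte 7:  98 ^ 232 = 138
byte 8: 179 ^ 177 =   2
byte 9: 205 ^  54 = 251

7d 3d 9c 47 c1 c0 f8 8a 02 fb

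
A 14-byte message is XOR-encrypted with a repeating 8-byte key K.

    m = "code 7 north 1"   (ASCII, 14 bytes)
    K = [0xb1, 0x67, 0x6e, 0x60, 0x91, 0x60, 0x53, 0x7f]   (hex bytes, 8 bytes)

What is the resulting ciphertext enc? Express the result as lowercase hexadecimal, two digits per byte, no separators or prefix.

The 8-byte key repeats, so the effective keystream is b1 67 6e 60 91 60 53 7f b1 67 6e 60 91 60.
byte 0: 63 ⊕ b1 = d2
byte 1: 6f ⊕ 67 = 08
byte 2: 64 ⊕ 6e = 0a
byte 3: 65 ⊕ 60 = 05
byte 4: 20 ⊕ 91 = b1
byte 5: 37 ⊕ 60 = 57
byte 6: 20 ⊕ 53 = 73
byte 7: 6e ⊕ 7f = 11
byte 8: 6f ⊕ b1 = de
byte 9: 72 ⊕ 67 = 15
byte 10: 74 ⊕ 6e = 1a
byte 11: 68 ⊕ 60 = 08
byte 12: 20 ⊕ 91 = b1
byte 13: 31 ⊕ 60 = 51

d2080a05b1577311de151a08b151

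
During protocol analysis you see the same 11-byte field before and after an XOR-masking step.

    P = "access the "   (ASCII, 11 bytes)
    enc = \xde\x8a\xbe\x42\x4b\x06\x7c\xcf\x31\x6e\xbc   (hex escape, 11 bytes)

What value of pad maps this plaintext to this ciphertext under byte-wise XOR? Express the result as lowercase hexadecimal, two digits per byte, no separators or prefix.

bfe9dd2738755cbb590b9c

Since enc = P ⊕ pad, XORing both sides with P gives pad = P ⊕ enc.
61 xor de = bf
63 xor 8a = e9
63 xor be = dd
65 xor 42 = 27
73 xor 4b = 38
73 xor 06 = 75
20 xor 7c = 5c
74 xor cf = bb
68 xor 31 = 59
65 xor 6e = 0b
20 xor bc = 9c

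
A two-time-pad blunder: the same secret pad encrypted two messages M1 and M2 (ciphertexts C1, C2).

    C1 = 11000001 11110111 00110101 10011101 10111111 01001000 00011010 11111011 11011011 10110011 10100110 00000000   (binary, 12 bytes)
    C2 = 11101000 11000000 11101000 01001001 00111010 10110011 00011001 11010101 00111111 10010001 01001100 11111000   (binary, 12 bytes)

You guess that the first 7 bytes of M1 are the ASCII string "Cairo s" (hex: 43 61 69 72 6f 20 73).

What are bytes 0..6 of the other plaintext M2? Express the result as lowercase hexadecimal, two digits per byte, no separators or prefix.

First, C1 ⊕ C2 = (M1 ⊕ K) ⊕ (M2 ⊕ K) = M1 ⊕ M2, so the key drops out. Then M2 = (M1 ⊕ M2) ⊕ M1 over the first 7 bytes.
byte 0: (c1 ⊕ e8) ⊕ 43 = 29 ⊕ 43 = 6a
byte 1: (f7 ⊕ c0) ⊕ 61 = 37 ⊕ 61 = 56
byte 2: (35 ⊕ e8) ⊕ 69 = dd ⊕ 69 = b4
byte 3: (9d ⊕ 49) ⊕ 72 = d4 ⊕ 72 = a6
byte 4: (bf ⊕ 3a) ⊕ 6f = 85 ⊕ 6f = ea
byte 5: (48 ⊕ b3) ⊕ 20 = fb ⊕ 20 = db
byte 6: (1a ⊕ 19) ⊕ 73 = 03 ⊕ 73 = 70

6a56b4a6eadb70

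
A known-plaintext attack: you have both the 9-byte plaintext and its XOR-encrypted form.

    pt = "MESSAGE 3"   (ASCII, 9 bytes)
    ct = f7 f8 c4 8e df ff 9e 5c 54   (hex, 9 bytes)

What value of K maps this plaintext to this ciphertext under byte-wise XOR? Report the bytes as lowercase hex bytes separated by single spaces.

Since ct = pt ⊕ K, XORing both sides with pt gives K = pt ⊕ ct.
 77 ⊕ 247 = 186
 69 ⊕ 248 = 189
 83 ⊕ 196 = 151
 83 ⊕ 142 = 221
 65 ⊕ 223 = 158
 71 ⊕ 255 = 184
 69 ⊕ 158 = 219
 32 ⊕  92 = 124
 51 ⊕  84 = 103

ba bd 97 dd 9e b8 db 7c 67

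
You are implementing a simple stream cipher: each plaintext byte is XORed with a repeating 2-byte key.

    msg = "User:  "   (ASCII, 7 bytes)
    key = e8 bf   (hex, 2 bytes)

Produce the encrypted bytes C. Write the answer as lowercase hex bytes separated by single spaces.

bd cc 8d cd d2 9f c8

The 2-byte key repeats, so the effective keystream is e8 bf e8 bf e8 bf e8.
byte 0: 55 ^ e8 = bd
byte 1: 73 ^ bf = cc
byte 2: 65 ^ e8 = 8d
byte 3: 72 ^ bf = cd
byte 4: 3a ^ e8 = d2
byte 5: 20 ^ bf = 9f
byte 6: 20 ^ e8 = c8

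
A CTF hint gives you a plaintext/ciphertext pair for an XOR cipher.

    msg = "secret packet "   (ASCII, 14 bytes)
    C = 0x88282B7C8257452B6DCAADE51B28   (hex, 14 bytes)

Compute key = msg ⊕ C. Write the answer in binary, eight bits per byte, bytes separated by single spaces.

11111011 01001101 01001000 00001110 11100111 00100011 01100101 01011011 00001100 10101001 11000110 10000000 01101111 00001000

Since C = msg ⊕ key, XORing both sides with msg gives key = msg ⊕ C.
73 xor 88 = fb
65 xor 28 = 4d
63 xor 2b = 48
72 xor 7c = 0e
65 xor 82 = e7
74 xor 57 = 23
20 xor 45 = 65
70 xor 2b = 5b
61 xor 6d = 0c
63 xor ca = a9
6b xor ad = c6
65 xor e5 = 80
74 xor 1b = 6f
20 xor 28 = 08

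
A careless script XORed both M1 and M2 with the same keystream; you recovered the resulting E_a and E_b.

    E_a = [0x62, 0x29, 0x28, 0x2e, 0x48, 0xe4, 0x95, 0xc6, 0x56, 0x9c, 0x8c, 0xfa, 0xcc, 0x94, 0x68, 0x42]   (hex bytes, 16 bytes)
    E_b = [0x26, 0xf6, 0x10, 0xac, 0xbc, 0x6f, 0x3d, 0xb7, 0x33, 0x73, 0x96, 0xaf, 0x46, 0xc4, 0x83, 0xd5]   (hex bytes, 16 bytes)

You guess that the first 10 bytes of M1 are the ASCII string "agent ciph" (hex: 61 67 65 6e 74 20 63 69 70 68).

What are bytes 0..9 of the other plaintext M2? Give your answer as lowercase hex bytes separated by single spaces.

First, E_a ⊕ E_b = (M1 ⊕ K) ⊕ (M2 ⊕ K) = M1 ⊕ M2, so the key drops out. Then M2 = (M1 ⊕ M2) ⊕ M1 over the first 10 bytes.
byte 0: (62 xor 26) xor 61 = 44 xor 61 = 25
byte 1: (29 xor f6) xor 67 = df xor 67 = b8
byte 2: (28 xor 10) xor 65 = 38 xor 65 = 5d
byte 3: (2e xor ac) xor 6e = 82 xor 6e = ec
byte 4: (48 xor bc) xor 74 = f4 xor 74 = 80
byte 5: (e4 xor 6f) xor 20 = 8b xor 20 = ab
byte 6: (95 xor 3d) xor 63 = a8 xor 63 = cb
byte 7: (c6 xor b7) xor 69 = 71 xor 69 = 18
byte 8: (56 xor 33) xor 70 = 65 xor 70 = 15
byte 9: (9c xor 73) xor 68 = ef xor 68 = 87

25 b8 5d ec 80 ab cb 18 15 87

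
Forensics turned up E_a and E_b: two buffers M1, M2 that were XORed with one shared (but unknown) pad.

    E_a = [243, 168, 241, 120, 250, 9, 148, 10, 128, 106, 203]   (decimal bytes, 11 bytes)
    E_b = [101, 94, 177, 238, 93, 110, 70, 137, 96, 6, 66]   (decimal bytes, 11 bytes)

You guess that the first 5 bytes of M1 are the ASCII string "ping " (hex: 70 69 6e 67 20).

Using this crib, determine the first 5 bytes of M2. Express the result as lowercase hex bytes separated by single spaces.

First, E_a ⊕ E_b = (M1 ⊕ K) ⊕ (M2 ⊕ K) = M1 ⊕ M2, so the key drops out. Then M2 = (M1 ⊕ M2) ⊕ M1 over the first 5 bytes.
byte 0: (f3 xor 65) xor 70 = 96 xor 70 = e6
byte 1: (a8 xor 5e) xor 69 = f6 xor 69 = 9f
byte 2: (f1 xor b1) xor 6e = 40 xor 6e = 2e
byte 3: (78 xor ee) xor 67 = 96 xor 67 = f1
byte 4: (fa xor 5d) xor 20 = a7 xor 20 = 87

e6 9f 2e f1 87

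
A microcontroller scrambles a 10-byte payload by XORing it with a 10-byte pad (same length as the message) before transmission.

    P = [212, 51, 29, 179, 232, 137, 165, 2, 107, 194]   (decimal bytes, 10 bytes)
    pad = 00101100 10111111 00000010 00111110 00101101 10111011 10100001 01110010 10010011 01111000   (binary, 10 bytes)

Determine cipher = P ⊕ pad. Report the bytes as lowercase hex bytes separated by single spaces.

f8 8c 1f 8d c5 32 04 70 f8 ba

d4 xor 2c = f8
33 xor bf = 8c
1d xor 02 = 1f
b3 xor 3e = 8d
e8 xor 2d = c5
89 xor bb = 32
a5 xor a1 = 04
02 xor 72 = 70
6b xor 93 = f8
c2 xor 78 = ba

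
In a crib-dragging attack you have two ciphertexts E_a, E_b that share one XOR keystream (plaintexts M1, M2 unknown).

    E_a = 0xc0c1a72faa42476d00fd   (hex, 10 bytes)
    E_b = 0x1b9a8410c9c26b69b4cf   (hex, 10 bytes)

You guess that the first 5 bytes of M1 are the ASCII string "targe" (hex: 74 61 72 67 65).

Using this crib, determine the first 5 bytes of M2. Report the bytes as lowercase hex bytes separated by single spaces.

First, E_a ⊕ E_b = (M1 ⊕ K) ⊕ (M2 ⊕ K) = M1 ⊕ M2, so the key drops out. Then M2 = (M1 ⊕ M2) ⊕ M1 over the first 5 bytes.
byte 0: (c0 ⊕ 1b) ⊕ 74 = db ⊕ 74 = af
byte 1: (c1 ⊕ 9a) ⊕ 61 = 5b ⊕ 61 = 3a
byte 2: (a7 ⊕ 84) ⊕ 72 = 23 ⊕ 72 = 51
byte 3: (2f ⊕ 10) ⊕ 67 = 3f ⊕ 67 = 58
byte 4: (aa ⊕ c9) ⊕ 65 = 63 ⊕ 65 = 06

af 3a 51 58 06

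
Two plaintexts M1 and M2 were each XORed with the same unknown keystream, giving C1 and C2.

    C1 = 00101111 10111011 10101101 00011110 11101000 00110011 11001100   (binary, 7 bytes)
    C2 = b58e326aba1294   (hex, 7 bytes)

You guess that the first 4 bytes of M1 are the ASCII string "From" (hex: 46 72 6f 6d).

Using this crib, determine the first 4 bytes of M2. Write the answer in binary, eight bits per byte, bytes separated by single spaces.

11011100 01000111 11110000 00011001

First, C1 ⊕ C2 = (M1 ⊕ K) ⊕ (M2 ⊕ K) = M1 ⊕ M2, so the key drops out. Then M2 = (M1 ⊕ M2) ⊕ M1 over the first 4 bytes.
byte 0: (2f ^ b5) ^ 46 = 9a ^ 46 = dc
byte 1: (bb ^ 8e) ^ 72 = 35 ^ 72 = 47
byte 2: (ad ^ 32) ^ 6f = 9f ^ 6f = f0
byte 3: (1e ^ 6a) ^ 6d = 74 ^ 6d = 19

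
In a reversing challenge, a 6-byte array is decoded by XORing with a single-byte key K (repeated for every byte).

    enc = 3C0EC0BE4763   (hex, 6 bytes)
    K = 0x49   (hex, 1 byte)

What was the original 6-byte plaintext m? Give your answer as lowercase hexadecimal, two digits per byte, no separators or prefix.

754789f70e2a

The 1-byte key repeats, so the effective keystream is 49 49 49 49 49 49.
byte 0: 3c ⊕ 49 = 75
byte 1: 0e ⊕ 49 = 47
byte 2: c0 ⊕ 49 = 89
byte 3: be ⊕ 49 = f7
byte 4: 47 ⊕ 49 = 0e
byte 5: 63 ⊕ 49 = 2a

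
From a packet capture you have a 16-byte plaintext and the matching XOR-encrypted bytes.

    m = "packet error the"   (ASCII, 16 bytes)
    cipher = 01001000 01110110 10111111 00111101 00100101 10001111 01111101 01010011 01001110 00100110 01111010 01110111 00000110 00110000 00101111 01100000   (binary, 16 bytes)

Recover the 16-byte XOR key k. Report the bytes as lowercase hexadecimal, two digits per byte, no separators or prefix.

Since cipher = m ⊕ k, XORing both sides with m gives k = m ⊕ cipher.
70 ^ 48 = 38
61 ^ 76 = 17
63 ^ bf = dc
6b ^ 3d = 56
65 ^ 25 = 40
74 ^ 8f = fb
20 ^ 7d = 5d
65 ^ 53 = 36
72 ^ 4e = 3c
72 ^ 26 = 54
6f ^ 7a = 15
72 ^ 77 = 05
20 ^ 06 = 26
74 ^ 30 = 44
68 ^ 2f = 47
65 ^ 60 = 05

3817dc5640fb5d363c54150526444705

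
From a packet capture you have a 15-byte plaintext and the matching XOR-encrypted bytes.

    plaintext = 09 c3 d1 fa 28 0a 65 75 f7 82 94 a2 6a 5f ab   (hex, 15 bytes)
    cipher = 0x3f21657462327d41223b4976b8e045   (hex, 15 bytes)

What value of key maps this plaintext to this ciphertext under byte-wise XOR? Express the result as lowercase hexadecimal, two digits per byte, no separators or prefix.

36e2b48e4a381834d5b9ddd4d2bfee

Since cipher = plaintext ⊕ key, XORing both sides with plaintext gives key = plaintext ⊕ cipher.
09 ^ 3f = 36
c3 ^ 21 = e2
d1 ^ 65 = b4
fa ^ 74 = 8e
28 ^ 62 = 4a
0a ^ 32 = 38
65 ^ 7d = 18
75 ^ 41 = 34
f7 ^ 22 = d5
82 ^ 3b = b9
94 ^ 49 = dd
a2 ^ 76 = d4
6a ^ b8 = d2
5f ^ e0 = bf
ab ^ 45 = ee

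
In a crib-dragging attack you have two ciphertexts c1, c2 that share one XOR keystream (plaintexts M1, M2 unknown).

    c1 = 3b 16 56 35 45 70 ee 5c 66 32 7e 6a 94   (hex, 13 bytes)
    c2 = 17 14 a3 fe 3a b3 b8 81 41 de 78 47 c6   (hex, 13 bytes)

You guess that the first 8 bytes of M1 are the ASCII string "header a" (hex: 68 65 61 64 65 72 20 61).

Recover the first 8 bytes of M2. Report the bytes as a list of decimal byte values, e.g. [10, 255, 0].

[68, 103, 148, 175, 26, 177, 118, 188]

First, c1 ⊕ c2 = (M1 ⊕ K) ⊕ (M2 ⊕ K) = M1 ⊕ M2, so the key drops out. Then M2 = (M1 ⊕ M2) ⊕ M1 over the first 8 bytes.
byte 0: (3b xor 17) xor 68 = 2c xor 68 = 44
byte 1: (16 xor 14) xor 65 = 02 xor 65 = 67
byte 2: (56 xor a3) xor 61 = f5 xor 61 = 94
byte 3: (35 xor fe) xor 64 = cb xor 64 = af
byte 4: (45 xor 3a) xor 65 = 7f xor 65 = 1a
byte 5: (70 xor b3) xor 72 = c3 xor 72 = b1
byte 6: (ee xor b8) xor 20 = 56 xor 20 = 76
byte 7: (5c xor 81) xor 61 = dd xor 61 = bc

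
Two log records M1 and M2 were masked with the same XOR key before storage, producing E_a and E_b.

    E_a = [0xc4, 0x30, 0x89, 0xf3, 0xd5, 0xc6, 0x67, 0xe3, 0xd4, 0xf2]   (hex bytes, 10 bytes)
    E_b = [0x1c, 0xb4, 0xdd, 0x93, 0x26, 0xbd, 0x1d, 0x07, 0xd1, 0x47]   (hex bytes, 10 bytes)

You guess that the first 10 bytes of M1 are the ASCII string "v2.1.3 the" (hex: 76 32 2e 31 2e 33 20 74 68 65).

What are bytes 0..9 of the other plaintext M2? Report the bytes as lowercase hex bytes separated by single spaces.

First, E_a ⊕ E_b = (M1 ⊕ K) ⊕ (M2 ⊕ K) = M1 ⊕ M2, so the key drops out. Then M2 = (M1 ⊕ M2) ⊕ M1 over the first 10 bytes.
byte 0: (c4 XOR 1c) XOR 76 = d8 XOR 76 = ae
byte 1: (30 XOR b4) XOR 32 = 84 XOR 32 = b6
byte 2: (89 XOR dd) XOR 2e = 54 XOR 2e = 7a
byte 3: (f3 XOR 93) XOR 31 = 60 XOR 31 = 51
byte 4: (d5 XOR 26) XOR 2e = f3 XOR 2e = dd
byte 5: (c6 XOR bd) XOR 33 = 7b XOR 33 = 48
byte 6: (67 XOR 1d) XOR 20 = 7a XOR 20 = 5a
byte 7: (e3 XOR 07) XOR 74 = e4 XOR 74 = 90
byte 8: (d4 XOR d1) XOR 68 = 05 XOR 68 = 6d
byte 9: (f2 XOR 47) XOR 65 = b5 XOR 65 = d0

ae b6 7a 51 dd 48 5a 90 6d d0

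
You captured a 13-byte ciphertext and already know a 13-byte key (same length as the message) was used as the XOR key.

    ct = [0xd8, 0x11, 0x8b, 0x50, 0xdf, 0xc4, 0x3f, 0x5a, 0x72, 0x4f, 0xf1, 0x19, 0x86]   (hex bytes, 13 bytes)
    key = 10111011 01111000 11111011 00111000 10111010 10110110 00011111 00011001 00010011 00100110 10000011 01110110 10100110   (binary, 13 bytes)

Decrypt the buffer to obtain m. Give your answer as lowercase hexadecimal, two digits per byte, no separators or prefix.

216 XOR 187 =  99
 17 XOR 120 = 105
139 XOR 251 = 112
 80 XOR  56 = 104
223 XOR 186 = 101
196 XOR 182 = 114
 63 XOR  31 =  32
 90 XOR  25 =  67
114 XOR  19 =  97
 79 XOR  38 = 105
241 XOR 131 = 114
 25 XOR 118 = 111
134 XOR 166 =  32

63697068657220436169726f20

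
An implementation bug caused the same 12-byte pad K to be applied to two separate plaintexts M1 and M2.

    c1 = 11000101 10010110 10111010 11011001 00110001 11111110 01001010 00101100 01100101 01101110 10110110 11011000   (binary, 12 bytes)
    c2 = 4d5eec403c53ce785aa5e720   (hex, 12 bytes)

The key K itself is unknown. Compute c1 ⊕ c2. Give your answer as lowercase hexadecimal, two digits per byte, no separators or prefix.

c1 ⊕ c2 = (M1 ⊕ K) ⊕ (M2 ⊕ K) = M1 ⊕ M2 — the shared key cancels under XOR.
byte 0: 197 xor  77 = 136
byte 1: 150 xor  94 = 200
byte 2: 186 xor 236 =  86
byte 3: 217 xor  64 = 153
byte 4:  49 xor  60 =  13
byte 5: 254 xor  83 = 173
byte 6:  74 xor 206 = 132
byte 7:  44 xor 120 =  84
byte 8: 101 xor  90 =  63
byte 9: 110 xor 165 = 203
byte 10: 182 xor 231 =  81
byte 11: 216 xor  32 = 248

88c856990dad84543fcb51f8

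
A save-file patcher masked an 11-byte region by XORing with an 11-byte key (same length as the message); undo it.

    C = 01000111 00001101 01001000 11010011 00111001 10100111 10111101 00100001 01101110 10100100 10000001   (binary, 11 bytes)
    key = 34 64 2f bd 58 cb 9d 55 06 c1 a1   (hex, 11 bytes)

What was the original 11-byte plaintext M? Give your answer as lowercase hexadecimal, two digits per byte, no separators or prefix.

7369676e616c2074686520

byte 0: 47 ^ 34 = 73
byte 1: 0d ^ 64 = 69
byte 2: 48 ^ 2f = 67
byte 3: d3 ^ bd = 6e
byte 4: 39 ^ 58 = 61
byte 5: a7 ^ cb = 6c
byte 6: bd ^ 9d = 20
byte 7: 21 ^ 55 = 74
byte 8: 6e ^ 06 = 68
byte 9: a4 ^ c1 = 65
byte 10: 81 ^ a1 = 20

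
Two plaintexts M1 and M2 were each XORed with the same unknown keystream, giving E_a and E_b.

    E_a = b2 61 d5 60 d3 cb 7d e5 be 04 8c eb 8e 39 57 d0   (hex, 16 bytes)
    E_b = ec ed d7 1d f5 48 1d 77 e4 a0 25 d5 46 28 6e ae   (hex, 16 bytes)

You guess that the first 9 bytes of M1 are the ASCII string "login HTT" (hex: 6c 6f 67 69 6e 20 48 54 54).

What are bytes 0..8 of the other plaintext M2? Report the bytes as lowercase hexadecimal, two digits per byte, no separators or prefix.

First, E_a ⊕ E_b = (M1 ⊕ K) ⊕ (M2 ⊕ K) = M1 ⊕ M2, so the key drops out. Then M2 = (M1 ⊕ M2) ⊕ M1 over the first 9 bytes.
byte 0: (b2 xor ec) xor 6c = 5e xor 6c = 32
byte 1: (61 xor ed) xor 6f = 8c xor 6f = e3
byte 2: (d5 xor d7) xor 67 = 02 xor 67 = 65
byte 3: (60 xor 1d) xor 69 = 7d xor 69 = 14
byte 4: (d3 xor f5) xor 6e = 26 xor 6e = 48
byte 5: (cb xor 48) xor 20 = 83 xor 20 = a3
byte 6: (7d xor 1d) xor 48 = 60 xor 48 = 28
byte 7: (e5 xor 77) xor 54 = 92 xor 54 = c6
byte 8: (be xor e4) xor 54 = 5a xor 54 = 0e

32e3651448a328c60e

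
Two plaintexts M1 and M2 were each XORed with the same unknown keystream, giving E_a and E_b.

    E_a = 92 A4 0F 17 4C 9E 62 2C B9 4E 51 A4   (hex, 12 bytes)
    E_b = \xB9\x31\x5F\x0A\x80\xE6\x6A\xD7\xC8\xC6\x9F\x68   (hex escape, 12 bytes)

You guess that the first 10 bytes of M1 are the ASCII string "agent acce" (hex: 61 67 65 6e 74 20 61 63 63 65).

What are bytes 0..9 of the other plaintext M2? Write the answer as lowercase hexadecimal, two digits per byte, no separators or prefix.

First, E_a ⊕ E_b = (M1 ⊕ K) ⊕ (M2 ⊕ K) = M1 ⊕ M2, so the key drops out. Then M2 = (M1 ⊕ M2) ⊕ M1 over the first 10 bytes.
byte 0: (92 XOR b9) XOR 61 = 2b XOR 61 = 4a
byte 1: (a4 XOR 31) XOR 67 = 95 XOR 67 = f2
byte 2: (0f XOR 5f) XOR 65 = 50 XOR 65 = 35
byte 3: (17 XOR 0a) XOR 6e = 1d XOR 6e = 73
byte 4: (4c XOR 80) XOR 74 = cc XOR 74 = b8
byte 5: (9e XOR e6) XOR 20 = 78 XOR 20 = 58
byte 6: (62 XOR 6a) XOR 61 = 08 XOR 61 = 69
byte 7: (2c XOR d7) XOR 63 = fb XOR 63 = 98
byte 8: (b9 XOR c8) XOR 63 = 71 XOR 63 = 12
byte 9: (4e XOR c6) XOR 65 = 88 XOR 65 = ed

4af23573b858699812ed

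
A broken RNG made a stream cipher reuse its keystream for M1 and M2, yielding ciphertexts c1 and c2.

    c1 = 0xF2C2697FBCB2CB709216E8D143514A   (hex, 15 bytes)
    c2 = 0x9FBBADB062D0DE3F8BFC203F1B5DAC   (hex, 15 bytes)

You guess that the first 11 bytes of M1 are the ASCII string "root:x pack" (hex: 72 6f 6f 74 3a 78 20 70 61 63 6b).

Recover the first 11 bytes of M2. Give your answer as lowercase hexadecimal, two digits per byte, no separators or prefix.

1f16abbbe41a353f7889a3

First, c1 ⊕ c2 = (M1 ⊕ K) ⊕ (M2 ⊕ K) = M1 ⊕ M2, so the key drops out. Then M2 = (M1 ⊕ M2) ⊕ M1 over the first 11 bytes.
byte 0: (f2 xor 9f) xor 72 = 6d xor 72 = 1f
byte 1: (c2 xor bb) xor 6f = 79 xor 6f = 16
byte 2: (69 xor ad) xor 6f = c4 xor 6f = ab
byte 3: (7f xor b0) xor 74 = cf xor 74 = bb
byte 4: (bc xor 62) xor 3a = de xor 3a = e4
byte 5: (b2 xor d0) xor 78 = 62 xor 78 = 1a
byte 6: (cb xor de) xor 20 = 15 xor 20 = 35
byte 7: (70 xor 3f) xor 70 = 4f xor 70 = 3f
byte 8: (92 xor 8b) xor 61 = 19 xor 61 = 78
byte 9: (16 xor fc) xor 63 = ea xor 63 = 89
byte 10: (e8 xor 20) xor 6b = c8 xor 6b = a3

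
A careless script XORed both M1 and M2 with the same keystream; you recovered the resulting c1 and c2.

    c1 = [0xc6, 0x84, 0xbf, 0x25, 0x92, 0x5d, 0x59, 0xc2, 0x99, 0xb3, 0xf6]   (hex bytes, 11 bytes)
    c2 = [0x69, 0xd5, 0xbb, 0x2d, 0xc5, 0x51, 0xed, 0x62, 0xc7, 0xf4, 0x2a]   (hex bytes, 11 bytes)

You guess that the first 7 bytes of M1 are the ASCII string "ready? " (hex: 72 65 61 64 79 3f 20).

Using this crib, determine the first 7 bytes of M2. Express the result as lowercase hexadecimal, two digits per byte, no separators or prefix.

dd34656c2e3394

First, c1 ⊕ c2 = (M1 ⊕ K) ⊕ (M2 ⊕ K) = M1 ⊕ M2, so the key drops out. Then M2 = (M1 ⊕ M2) ⊕ M1 over the first 7 bytes.
byte 0: (c6 XOR 69) XOR 72 = af XOR 72 = dd
byte 1: (84 XOR d5) XOR 65 = 51 XOR 65 = 34
byte 2: (bf XOR bb) XOR 61 = 04 XOR 61 = 65
byte 3: (25 XOR 2d) XOR 64 = 08 XOR 64 = 6c
byte 4: (92 XOR c5) XOR 79 = 57 XOR 79 = 2e
byte 5: (5d XOR 51) XOR 3f = 0c XOR 3f = 33
byte 6: (59 XOR ed) XOR 20 = b4 XOR 20 = 94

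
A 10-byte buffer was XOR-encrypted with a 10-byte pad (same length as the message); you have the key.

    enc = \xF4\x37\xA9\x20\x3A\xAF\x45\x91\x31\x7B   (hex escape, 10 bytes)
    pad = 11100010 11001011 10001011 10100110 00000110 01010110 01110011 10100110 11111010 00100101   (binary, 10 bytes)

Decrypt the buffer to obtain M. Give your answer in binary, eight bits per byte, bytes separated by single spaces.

00010110 11111100 00100010 10000110 00111100 11111001 00110110 00110111 11001011 01011110

XOR is its own inverse, so applying the key byte-wise gives the result directly.
f4 xor e2 = 16
37 xor cb = fc
a9 xor 8b = 22
20 xor a6 = 86
3a xor 06 = 3c
af xor 56 = f9
45 xor 73 = 36
91 xor a6 = 37
31 xor fa = cb
7b xor 25 = 5e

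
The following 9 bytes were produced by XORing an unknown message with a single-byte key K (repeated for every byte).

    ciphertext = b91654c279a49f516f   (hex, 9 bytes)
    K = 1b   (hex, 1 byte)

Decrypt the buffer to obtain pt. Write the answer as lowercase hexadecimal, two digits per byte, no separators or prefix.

The 1-byte key repeats, so the effective keystream is 1b 1b 1b 1b 1b 1b 1b 1b 1b.
byte 0: 10111001 XOR 00011011 = 10100010
byte 1: 00010110 XOR 00011011 = 00001101
byte 2: 01010100 XOR 00011011 = 01001111
byte 3: 11000010 XOR 00011011 = 11011001
byte 4: 01111001 XOR 00011011 = 01100010
byte 5: 10100100 XOR 00011011 = 10111111
byte 6: 10011111 XOR 00011011 = 10000100
byte 7: 01010001 XOR 00011011 = 01001010
byte 8: 01101111 XOR 00011011 = 01110100

a20d4fd962bf844a74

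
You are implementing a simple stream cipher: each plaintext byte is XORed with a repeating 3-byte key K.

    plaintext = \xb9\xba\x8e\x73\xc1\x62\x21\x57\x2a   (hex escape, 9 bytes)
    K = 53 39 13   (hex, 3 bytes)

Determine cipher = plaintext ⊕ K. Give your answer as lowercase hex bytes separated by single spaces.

ea 83 9d 20 f8 71 72 6e 39

The 3-byte key repeats, so the effective keystream is 53 39 13 53 39 13 53 39 13.
byte 0: 185 ^  83 = 234
byte 1: 186 ^  57 = 131
byte 2: 142 ^  19 = 157
byte 3: 115 ^  83 =  32
byte 4: 193 ^  57 = 248
byte 5:  98 ^  19 = 113
byte 6:  33 ^  83 = 114
byte 7:  87 ^  57 = 110
byte 8:  42 ^  19 =  57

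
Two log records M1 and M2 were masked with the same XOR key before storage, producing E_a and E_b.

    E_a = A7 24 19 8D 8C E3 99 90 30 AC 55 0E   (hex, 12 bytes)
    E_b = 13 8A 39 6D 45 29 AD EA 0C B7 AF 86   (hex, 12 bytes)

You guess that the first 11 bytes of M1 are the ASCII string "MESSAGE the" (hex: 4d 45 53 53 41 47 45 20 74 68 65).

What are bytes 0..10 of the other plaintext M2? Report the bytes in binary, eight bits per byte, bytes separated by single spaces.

First, E_a ⊕ E_b = (M1 ⊕ K) ⊕ (M2 ⊕ K) = M1 ⊕ M2, so the key drops out. Then M2 = (M1 ⊕ M2) ⊕ M1 over the first 11 bytes.
byte 0: (a7 XOR 13) XOR 4d = b4 XOR 4d = f9
byte 1: (24 XOR 8a) XOR 45 = ae XOR 45 = eb
byte 2: (19 XOR 39) XOR 53 = 20 XOR 53 = 73
byte 3: (8d XOR 6d) XOR 53 = e0 XOR 53 = b3
byte 4: (8c XOR 45) XOR 41 = c9 XOR 41 = 88
byte 5: (e3 XOR 29) XOR 47 = ca XOR 47 = 8d
byte 6: (99 XOR ad) XOR 45 = 34 XOR 45 = 71
byte 7: (90 XOR ea) XOR 20 = 7a XOR 20 = 5a
byte 8: (30 XOR 0c) XOR 74 = 3c XOR 74 = 48
byte 9: (ac XOR b7) XOR 68 = 1b XOR 68 = 73
byte 10: (55 XOR af) XOR 65 = fa XOR 65 = 9f

11111001 11101011 01110011 10110011 10001000 10001101 01110001 01011010 01001000 01110011 10011111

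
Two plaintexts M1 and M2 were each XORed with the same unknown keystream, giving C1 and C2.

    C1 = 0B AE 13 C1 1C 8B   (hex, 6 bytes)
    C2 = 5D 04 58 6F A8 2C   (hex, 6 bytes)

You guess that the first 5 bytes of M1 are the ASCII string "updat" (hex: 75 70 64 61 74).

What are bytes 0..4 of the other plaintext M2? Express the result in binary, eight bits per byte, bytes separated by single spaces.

00100011 11011010 00101111 11001111 11000000

First, C1 ⊕ C2 = (M1 ⊕ K) ⊕ (M2 ⊕ K) = M1 ⊕ M2, so the key drops out. Then M2 = (M1 ⊕ M2) ⊕ M1 over the first 5 bytes.
byte 0: (0b ^ 5d) ^ 75 = 56 ^ 75 = 23
byte 1: (ae ^ 04) ^ 70 = aa ^ 70 = da
byte 2: (13 ^ 58) ^ 64 = 4b ^ 64 = 2f
byte 3: (c1 ^ 6f) ^ 61 = ae ^ 61 = cf
byte 4: (1c ^ a8) ^ 74 = b4 ^ 74 = c0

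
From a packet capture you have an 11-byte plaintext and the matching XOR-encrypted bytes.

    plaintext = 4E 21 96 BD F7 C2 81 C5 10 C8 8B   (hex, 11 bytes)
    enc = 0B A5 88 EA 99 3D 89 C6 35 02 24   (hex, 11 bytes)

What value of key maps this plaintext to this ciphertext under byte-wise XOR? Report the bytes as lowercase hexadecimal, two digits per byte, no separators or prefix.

45841e576eff080325caaf

Since enc = plaintext ⊕ key, XORing both sides with plaintext gives key = plaintext ⊕ enc.
4e XOR 0b = 45
21 XOR a5 = 84
96 XOR 88 = 1e
bd XOR ea = 57
f7 XOR 99 = 6e
c2 XOR 3d = ff
81 XOR 89 = 08
c5 XOR c6 = 03
10 XOR 35 = 25
c8 XOR 02 = ca
8b XOR 24 = af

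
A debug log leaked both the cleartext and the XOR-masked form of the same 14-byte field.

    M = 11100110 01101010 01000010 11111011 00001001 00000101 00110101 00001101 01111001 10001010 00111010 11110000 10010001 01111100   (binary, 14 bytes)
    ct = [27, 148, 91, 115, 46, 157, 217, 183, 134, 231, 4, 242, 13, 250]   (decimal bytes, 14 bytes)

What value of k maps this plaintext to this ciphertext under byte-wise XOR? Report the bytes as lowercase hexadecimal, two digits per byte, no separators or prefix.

Since ct = M ⊕ k, XORing both sides with M gives k = M ⊕ ct.
e6 ⊕ 1b = fd
6a ⊕ 94 = fe
42 ⊕ 5b = 19
fb ⊕ 73 = 88
09 ⊕ 2e = 27
05 ⊕ 9d = 98
35 ⊕ d9 = ec
0d ⊕ b7 = ba
79 ⊕ 86 = ff
8a ⊕ e7 = 6d
3a ⊕ 04 = 3e
f0 ⊕ f2 = 02
91 ⊕ 0d = 9c
7c ⊕ fa = 86

fdfe19882798ecbaff6d3e029c86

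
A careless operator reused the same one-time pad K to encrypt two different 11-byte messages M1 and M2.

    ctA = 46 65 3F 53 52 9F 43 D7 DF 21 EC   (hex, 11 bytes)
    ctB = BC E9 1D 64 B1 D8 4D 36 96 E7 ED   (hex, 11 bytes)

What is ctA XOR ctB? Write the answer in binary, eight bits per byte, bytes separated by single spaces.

11111010 10001100 00100010 00110111 11100011 01000111 00001110 11100001 01001001 11000110 00000001

ctA ⊕ ctB = (M1 ⊕ K) ⊕ (M2 ⊕ K) = M1 ⊕ M2 — the shared key cancels under XOR.
byte 0:  70 ⊕ 188 = 250
byte 1: 101 ⊕ 233 = 140
byte 2:  63 ⊕  29 =  34
byte 3:  83 ⊕ 100 =  55
byte 4:  82 ⊕ 177 = 227
byte 5: 159 ⊕ 216 =  71
byte 6:  67 ⊕  77 =  14
byte 7: 215 ⊕  54 = 225
byte 8: 223 ⊕ 150 =  73
byte 9:  33 ⊕ 231 = 198
byte 10: 236 ⊕ 237 =   1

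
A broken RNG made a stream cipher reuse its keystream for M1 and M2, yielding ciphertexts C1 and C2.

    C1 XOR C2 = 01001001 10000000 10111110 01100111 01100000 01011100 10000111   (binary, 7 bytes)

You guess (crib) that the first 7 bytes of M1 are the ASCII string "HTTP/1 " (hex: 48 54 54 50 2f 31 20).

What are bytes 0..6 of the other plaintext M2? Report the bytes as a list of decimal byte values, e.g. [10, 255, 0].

[1, 212, 234, 55, 79, 109, 167]

Since C1 ⊕ C2 = M1 ⊕ M2, XORing with the guessed M1 bytes yields the corresponding M2 bytes: M2 = (C1 ⊕ C2) ⊕ M1.
byte 0: 49 XOR 48 = 01
byte 1: 80 XOR 54 = d4
byte 2: be XOR 54 = ea
byte 3: 67 XOR 50 = 37
byte 4: 60 XOR 2f = 4f
byte 5: 5c XOR 31 = 6d
byte 6: 87 XOR 20 = a7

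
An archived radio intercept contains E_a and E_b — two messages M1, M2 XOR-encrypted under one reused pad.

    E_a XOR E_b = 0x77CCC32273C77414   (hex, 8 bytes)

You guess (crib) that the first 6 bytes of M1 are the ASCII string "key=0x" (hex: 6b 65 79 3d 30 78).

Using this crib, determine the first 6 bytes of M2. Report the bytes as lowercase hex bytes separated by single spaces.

Since E_a ⊕ E_b = M1 ⊕ M2, XORing with the guessed M1 bytes yields the corresponding M2 bytes: M2 = (E_a ⊕ E_b) ⊕ M1.
77 xor 6b = 1c
cc xor 65 = a9
c3 xor 79 = ba
22 xor 3d = 1f
73 xor 30 = 43
c7 xor 78 = bf

1c a9 ba 1f 43 bf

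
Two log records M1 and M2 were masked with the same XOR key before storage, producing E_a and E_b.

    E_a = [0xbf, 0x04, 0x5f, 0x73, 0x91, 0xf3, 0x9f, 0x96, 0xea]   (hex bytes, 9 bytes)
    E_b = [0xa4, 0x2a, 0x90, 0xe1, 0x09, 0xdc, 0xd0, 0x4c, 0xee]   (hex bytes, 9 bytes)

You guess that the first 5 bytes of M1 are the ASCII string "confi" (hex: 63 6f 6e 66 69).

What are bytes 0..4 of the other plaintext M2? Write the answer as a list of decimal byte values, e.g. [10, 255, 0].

First, E_a ⊕ E_b = (M1 ⊕ K) ⊕ (M2 ⊕ K) = M1 ⊕ M2, so the key drops out. Then M2 = (M1 ⊕ M2) ⊕ M1 over the first 5 bytes.
byte 0: (bf ^ a4) ^ 63 = 1b ^ 63 = 78
byte 1: (04 ^ 2a) ^ 6f = 2e ^ 6f = 41
byte 2: (5f ^ 90) ^ 6e = cf ^ 6e = a1
byte 3: (73 ^ e1) ^ 66 = 92 ^ 66 = f4
byte 4: (91 ^ 09) ^ 69 = 98 ^ 69 = f1

[120, 65, 161, 244, 241]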